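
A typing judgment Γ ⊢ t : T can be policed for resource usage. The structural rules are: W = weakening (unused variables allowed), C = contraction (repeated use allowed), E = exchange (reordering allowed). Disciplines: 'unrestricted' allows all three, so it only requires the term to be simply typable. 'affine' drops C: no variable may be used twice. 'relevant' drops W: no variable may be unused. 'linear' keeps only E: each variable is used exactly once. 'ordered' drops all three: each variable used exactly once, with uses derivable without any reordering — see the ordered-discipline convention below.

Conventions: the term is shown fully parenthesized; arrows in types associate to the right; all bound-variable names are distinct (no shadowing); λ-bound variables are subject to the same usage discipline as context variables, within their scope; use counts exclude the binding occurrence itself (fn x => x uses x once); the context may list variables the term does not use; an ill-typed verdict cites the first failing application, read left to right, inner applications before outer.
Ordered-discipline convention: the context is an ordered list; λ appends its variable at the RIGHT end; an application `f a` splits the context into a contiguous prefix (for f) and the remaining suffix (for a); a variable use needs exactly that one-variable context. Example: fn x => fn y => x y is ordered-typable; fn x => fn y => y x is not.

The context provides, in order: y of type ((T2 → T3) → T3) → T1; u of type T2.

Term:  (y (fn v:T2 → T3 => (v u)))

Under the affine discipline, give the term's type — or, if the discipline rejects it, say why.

term : T1
variable uses: y=1, u=1, v [bound]=1
left-to-right use order: y, v, u
typing: ✓ — T1
summary: ordered ✗, linear ✓, affine ✓, relevant ✓, unrestricted ✓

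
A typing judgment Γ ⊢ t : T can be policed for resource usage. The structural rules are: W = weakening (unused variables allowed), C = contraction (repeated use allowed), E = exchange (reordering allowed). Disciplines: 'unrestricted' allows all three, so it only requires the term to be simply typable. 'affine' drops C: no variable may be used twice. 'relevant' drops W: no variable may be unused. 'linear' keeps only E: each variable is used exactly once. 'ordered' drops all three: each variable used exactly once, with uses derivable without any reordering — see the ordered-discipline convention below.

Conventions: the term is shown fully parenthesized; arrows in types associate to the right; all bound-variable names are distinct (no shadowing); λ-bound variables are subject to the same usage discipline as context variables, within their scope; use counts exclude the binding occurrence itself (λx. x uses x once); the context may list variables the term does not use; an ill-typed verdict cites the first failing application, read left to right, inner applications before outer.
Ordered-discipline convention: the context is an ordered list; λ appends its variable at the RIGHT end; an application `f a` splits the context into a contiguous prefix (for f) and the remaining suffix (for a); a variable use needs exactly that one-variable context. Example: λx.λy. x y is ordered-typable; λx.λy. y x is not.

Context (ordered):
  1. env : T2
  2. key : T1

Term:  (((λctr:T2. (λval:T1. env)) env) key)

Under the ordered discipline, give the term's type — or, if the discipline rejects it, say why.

not well-typed under ordered — repeated use of env ×2; unused: ctr, val — weakening required
usage: env=2, key=1, ctr [bound]=0, val [bound]=0
uses in reading order: env, env, key
typing: ✓ — T2
all disciplines: ordered ✗ · linear ✗ · affine ✗ · relevant ✗ · unrestricted ✓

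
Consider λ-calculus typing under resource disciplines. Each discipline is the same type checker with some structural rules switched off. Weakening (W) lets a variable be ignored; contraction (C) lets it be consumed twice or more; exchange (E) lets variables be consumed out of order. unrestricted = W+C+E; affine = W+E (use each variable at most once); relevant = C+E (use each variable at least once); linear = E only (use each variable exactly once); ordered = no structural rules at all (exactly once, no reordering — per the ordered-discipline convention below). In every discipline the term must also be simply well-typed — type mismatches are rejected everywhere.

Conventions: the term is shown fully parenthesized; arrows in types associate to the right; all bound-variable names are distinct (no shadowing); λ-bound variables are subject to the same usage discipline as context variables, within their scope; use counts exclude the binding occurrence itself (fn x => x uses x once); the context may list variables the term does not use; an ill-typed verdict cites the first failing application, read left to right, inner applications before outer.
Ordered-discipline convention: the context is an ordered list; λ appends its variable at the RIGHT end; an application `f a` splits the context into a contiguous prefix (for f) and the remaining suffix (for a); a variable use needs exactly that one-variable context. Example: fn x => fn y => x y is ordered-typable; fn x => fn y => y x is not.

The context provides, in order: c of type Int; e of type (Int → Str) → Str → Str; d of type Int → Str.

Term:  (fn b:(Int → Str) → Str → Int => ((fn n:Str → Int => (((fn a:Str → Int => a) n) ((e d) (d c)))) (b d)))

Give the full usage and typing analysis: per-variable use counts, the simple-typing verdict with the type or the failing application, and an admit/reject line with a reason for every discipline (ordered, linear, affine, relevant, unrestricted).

use counts: c: 1, e: 1, d: 3, b (λ-bound): 1, n (λ-bound): 1, a (λ-bound): 1
uses in reading order: a, n, e, d, d, c, b, d
typing: the term checks, with type ((Int → Str) → Str → Int) → Int
ordered: ✗, repeated use of d ×3
linear: ✗, repeated use of d ×3
affine: ✗, repeated use of d ×3
relevant: ✓, none of c, e, d, b, n, a goes unused
unrestricted: ✓, typability at ((Int → Str) → Str → Int) → Int is all that's needed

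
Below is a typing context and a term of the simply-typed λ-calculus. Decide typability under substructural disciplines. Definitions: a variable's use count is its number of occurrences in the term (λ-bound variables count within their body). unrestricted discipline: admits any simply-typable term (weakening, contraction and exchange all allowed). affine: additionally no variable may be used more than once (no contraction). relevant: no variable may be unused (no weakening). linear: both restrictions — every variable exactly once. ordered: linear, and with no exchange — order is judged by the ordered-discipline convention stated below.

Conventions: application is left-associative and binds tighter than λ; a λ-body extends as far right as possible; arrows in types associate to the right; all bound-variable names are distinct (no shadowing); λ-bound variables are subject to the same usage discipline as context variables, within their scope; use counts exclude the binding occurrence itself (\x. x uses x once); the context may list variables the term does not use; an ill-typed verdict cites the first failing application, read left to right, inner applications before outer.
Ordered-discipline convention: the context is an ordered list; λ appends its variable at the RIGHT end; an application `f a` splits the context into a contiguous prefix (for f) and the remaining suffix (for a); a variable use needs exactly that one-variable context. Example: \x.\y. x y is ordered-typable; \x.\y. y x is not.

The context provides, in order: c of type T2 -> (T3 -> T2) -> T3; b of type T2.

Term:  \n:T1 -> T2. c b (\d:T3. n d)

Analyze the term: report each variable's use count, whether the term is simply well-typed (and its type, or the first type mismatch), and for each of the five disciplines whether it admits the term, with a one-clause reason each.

counts: c: 1, b: 1, n [bound]: 1, d [bound]: 1
order of uses: c, b, n, d
typing: ill-typed: an application expects T1 but receives T3
ordered: ✗ — fails simple typing
linear: ✗ — a type mismatch blocks all five
affine: ✗ — the type mismatch rejects it
relevant: ✗ — not simply typable
unrestricted: ✗ — fails simple typing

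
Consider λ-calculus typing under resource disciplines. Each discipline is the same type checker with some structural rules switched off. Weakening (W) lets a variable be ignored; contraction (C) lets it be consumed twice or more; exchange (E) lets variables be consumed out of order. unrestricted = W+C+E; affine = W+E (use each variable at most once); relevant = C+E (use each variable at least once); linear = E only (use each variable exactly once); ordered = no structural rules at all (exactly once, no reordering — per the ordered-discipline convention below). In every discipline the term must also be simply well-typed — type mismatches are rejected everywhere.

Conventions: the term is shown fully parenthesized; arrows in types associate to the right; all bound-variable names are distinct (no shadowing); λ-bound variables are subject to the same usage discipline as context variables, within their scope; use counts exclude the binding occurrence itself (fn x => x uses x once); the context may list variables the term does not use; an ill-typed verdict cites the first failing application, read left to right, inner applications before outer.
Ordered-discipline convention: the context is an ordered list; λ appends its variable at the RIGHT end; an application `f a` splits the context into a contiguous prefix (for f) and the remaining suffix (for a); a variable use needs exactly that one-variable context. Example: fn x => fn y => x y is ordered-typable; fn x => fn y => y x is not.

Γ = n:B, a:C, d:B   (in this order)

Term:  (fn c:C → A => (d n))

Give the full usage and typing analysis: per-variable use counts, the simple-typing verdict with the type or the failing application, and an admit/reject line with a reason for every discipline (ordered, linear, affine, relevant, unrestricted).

use counts: n ×1, a ×0, d ×1, c [bound] ×0
order of uses: d, n
typing: ill-typed: non-function type B applied to an argument
ordered: ✗ — the type mismatch rejects it
linear: ✗ — not simply typable
affine: ✗ — fails simple typing
relevant: ✗ — a type mismatch blocks all five
unrestricted: ✗ — the type mismatch rejects it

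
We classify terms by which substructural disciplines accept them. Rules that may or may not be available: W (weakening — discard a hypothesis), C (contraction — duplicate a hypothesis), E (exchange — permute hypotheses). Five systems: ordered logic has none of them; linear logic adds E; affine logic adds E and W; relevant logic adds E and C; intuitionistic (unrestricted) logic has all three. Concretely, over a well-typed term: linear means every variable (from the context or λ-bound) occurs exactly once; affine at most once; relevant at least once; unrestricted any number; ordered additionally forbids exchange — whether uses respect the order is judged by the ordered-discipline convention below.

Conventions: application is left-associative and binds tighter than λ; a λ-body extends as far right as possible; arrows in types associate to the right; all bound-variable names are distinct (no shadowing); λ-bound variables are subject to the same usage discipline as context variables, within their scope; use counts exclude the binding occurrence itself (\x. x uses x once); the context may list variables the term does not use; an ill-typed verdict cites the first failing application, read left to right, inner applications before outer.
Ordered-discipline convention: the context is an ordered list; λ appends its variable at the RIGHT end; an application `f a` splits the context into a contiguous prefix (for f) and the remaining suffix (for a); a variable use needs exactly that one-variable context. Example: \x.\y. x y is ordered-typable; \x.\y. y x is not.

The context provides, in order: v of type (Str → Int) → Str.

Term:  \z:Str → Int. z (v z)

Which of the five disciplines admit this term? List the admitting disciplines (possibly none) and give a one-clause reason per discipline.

admitting disciplines: relevant, unrestricted
counts: v: 1, z [bound]: 2
use order (left to right): z, v, z
typing: well-typed at (Str → Int) → Int
ordered: ✗ — uses contraction: z ×2
linear: ✗ — uses contraction: z ×2
affine: ✗ — uses contraction: z ×2
relevant: ✓ — every one of v, z appears
unrestricted: ✓ — simply typable at (Str → Int) → Int; W, C, E all held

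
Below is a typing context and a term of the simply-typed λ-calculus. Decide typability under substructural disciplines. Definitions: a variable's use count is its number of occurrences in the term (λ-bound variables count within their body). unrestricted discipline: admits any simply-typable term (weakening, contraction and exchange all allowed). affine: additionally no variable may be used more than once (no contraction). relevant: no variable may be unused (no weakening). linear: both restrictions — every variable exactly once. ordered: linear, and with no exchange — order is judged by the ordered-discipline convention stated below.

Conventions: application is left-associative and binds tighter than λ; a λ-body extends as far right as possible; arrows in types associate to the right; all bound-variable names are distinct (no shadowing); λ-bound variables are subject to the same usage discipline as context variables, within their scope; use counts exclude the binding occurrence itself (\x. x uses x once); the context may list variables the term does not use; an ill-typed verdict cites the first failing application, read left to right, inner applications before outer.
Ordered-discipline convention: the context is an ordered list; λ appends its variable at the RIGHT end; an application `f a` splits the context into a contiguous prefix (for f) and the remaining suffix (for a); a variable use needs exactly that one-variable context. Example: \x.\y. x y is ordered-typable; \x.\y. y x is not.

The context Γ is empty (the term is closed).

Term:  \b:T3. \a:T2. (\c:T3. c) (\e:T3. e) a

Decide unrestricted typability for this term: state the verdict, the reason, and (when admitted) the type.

no — a type mismatch blocks all five
variable uses: b (bound): 0; a (bound): 1; c (bound): 1; e (bound): 1
left-to-right use order: c, e, a
typing: ill-typed: argument of type T3 -> T3 where T3 is required
all disciplines: ordered ✗ · linear ✗ · affine ✗ · relevant ✗ · unrestricted ✗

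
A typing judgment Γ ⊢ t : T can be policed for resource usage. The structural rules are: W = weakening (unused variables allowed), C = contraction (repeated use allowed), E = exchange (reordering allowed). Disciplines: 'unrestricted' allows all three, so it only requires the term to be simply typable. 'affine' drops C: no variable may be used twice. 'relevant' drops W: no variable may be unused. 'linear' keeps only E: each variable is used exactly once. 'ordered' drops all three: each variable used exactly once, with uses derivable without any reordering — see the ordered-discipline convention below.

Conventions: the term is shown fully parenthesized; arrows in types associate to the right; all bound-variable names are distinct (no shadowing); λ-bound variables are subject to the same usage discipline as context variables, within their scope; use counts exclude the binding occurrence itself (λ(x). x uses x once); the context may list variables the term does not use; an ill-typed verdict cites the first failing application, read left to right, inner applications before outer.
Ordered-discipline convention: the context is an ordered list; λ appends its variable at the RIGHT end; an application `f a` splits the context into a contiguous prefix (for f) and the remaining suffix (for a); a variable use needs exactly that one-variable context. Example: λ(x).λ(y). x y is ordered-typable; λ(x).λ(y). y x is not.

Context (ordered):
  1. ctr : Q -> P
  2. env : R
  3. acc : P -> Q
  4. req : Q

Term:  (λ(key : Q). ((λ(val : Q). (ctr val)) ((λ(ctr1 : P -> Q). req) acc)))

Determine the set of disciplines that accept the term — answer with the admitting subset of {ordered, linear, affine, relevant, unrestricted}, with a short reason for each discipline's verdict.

admitted in: affine, unrestricted
variable uses: ctr ×1, env ×0, acc ×1, req ×1, key [bound] ×0, val [bound] ×1, ctr1 [bound] ×0
order of uses: ctr, val, req, acc
typing: well-typed at Q -> P
ordered: ✗, env, key, ctr1 never used (weakening)
linear: ✗, env, key, ctr1 never used (weakening)
affine: ✓, no duplicate uses among ctr, env, acc, req, key, val, ctr1
relevant: ✗, env, key, ctr1 never used (weakening)
unrestricted: ✓, type-checks (Q -> P) and nothing is barred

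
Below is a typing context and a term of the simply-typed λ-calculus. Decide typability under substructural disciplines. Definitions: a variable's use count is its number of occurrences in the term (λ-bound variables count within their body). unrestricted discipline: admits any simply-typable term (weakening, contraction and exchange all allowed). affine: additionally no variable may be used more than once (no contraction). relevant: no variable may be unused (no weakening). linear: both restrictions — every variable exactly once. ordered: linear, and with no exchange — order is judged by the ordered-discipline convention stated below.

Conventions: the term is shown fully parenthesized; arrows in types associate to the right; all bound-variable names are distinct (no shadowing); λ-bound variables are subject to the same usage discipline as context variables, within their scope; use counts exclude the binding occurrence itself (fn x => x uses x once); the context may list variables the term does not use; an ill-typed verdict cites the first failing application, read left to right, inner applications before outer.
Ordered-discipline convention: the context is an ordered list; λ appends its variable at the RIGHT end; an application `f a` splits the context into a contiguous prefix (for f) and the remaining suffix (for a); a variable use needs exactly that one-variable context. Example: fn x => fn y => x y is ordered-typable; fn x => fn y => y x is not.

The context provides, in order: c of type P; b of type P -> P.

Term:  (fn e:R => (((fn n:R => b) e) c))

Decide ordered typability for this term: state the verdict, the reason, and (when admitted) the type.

no — n never used (weakening)
variable uses: c: 1, b: 1, e [bound]: 1, n [bound]: 0
order of uses: b, e, c
typing: the term checks, with type R -> P
per-discipline verdicts: ordered ✗ | linear ✗ | affine ✓ | relevant ✗ | unrestricted ✓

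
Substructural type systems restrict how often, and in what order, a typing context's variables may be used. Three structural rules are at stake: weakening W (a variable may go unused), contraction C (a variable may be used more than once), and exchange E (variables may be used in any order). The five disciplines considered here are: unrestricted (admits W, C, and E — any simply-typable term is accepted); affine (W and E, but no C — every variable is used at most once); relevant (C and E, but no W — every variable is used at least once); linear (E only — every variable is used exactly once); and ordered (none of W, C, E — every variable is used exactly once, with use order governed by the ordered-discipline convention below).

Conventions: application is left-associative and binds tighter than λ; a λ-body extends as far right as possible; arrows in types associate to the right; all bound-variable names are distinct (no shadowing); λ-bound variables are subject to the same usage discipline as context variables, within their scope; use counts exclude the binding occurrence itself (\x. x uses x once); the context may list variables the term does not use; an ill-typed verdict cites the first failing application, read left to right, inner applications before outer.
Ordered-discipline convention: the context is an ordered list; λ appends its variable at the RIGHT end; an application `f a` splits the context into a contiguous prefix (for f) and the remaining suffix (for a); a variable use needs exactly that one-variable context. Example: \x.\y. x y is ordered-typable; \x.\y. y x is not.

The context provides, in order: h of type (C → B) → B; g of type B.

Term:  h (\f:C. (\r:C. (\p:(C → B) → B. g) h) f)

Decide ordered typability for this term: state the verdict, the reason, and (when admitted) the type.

no — needs contraction — h ×2; r, p left unused
use counts: h=2, g=1, f (bound)=1, r (bound)=0, p (bound)=0
left-to-right use order: h, g, h, f
typing: ✓ — B
summary: ordered ✗, linear ✗, affine ✗, relevant ✗, unrestricted ✓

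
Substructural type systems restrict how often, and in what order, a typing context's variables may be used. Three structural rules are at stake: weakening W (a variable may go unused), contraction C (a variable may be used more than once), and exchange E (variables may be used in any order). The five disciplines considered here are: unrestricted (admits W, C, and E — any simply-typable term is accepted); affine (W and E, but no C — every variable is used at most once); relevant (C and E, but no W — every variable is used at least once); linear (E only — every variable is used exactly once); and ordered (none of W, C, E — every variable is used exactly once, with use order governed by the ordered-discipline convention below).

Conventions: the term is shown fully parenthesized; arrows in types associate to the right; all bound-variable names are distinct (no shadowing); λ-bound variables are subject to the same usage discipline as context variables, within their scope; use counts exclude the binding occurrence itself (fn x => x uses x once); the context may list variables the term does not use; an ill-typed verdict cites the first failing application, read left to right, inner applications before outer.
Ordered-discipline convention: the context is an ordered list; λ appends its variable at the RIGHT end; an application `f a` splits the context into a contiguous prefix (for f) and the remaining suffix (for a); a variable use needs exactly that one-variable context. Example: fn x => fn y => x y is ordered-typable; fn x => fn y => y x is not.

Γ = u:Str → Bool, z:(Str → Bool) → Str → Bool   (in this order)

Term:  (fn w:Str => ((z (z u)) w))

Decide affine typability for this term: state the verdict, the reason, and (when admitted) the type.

no — z ×2 used more than once (contraction)
counts: u: 1×, z: 2×, w (λ-bound): 1×
left-to-right use order: z, z, u, w
typing: well-typed at Str → Bool
across the five disciplines: ordered ✗ · linear ✗ · affine ✗ · relevant ✓ · unrestricted ✓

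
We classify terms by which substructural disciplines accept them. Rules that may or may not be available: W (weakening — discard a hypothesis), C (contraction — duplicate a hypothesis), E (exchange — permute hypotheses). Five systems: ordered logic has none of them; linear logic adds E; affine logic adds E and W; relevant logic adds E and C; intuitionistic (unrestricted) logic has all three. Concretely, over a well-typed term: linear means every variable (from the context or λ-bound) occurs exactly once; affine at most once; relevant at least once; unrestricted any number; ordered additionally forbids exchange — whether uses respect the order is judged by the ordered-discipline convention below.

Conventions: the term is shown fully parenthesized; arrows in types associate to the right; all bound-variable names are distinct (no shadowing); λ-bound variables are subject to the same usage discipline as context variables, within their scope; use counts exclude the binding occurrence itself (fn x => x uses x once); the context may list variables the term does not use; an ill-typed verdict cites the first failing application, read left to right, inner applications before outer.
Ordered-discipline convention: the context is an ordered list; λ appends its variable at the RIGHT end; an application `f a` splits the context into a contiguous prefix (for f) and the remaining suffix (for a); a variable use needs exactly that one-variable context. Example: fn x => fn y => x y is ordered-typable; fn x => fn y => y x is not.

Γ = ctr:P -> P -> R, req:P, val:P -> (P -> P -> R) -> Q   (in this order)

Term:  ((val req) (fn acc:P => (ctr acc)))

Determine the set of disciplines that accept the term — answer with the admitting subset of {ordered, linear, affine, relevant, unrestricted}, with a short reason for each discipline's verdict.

admitted by: linear, affine, relevant, unrestricted
counts: ctr: 1; req: 1; val: 1; acc [bound]: 1
left-to-right use order: val, req, ctr, acc
typing: well-typed at Q
ordered: ✗ — no contiguous prefix/suffix split fits val, req, ctr, acc
linear: ✓ — single use per variable (ctr, req, val, acc)
affine: ✓ — ctr, req, val, acc: no repeats, contraction unneeded
relevant: ✓ — at least one use each (ctr, req, val, acc)
unrestricted: ✓ — well-typed at Q; no restrictions here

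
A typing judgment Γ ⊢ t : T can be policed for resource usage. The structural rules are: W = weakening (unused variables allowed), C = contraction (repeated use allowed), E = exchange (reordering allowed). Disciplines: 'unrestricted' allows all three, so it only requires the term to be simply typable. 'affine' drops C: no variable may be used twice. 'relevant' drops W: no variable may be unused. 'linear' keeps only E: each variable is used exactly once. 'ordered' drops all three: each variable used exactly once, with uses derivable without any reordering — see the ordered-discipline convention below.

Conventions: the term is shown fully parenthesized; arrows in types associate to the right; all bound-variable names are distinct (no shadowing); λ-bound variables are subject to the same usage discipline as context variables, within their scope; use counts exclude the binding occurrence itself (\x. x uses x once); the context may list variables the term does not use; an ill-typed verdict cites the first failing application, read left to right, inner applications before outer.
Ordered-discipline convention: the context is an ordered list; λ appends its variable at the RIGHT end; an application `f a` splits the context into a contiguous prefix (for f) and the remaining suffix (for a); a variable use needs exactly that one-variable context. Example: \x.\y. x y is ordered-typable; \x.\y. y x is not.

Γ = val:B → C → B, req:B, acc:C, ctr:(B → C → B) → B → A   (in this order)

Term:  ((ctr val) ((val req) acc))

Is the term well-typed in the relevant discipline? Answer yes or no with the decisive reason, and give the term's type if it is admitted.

yes — none of val, req, acc, ctr goes unused; term : A
usage: val ×2, req ×1, acc ×1, ctr ×1
uses in reading order: ctr, val, val, req, acc
typing: the term checks, with type A
all disciplines: ordered ✗; linear ✗; affine ✗; relevant ✓; unrestricted ✓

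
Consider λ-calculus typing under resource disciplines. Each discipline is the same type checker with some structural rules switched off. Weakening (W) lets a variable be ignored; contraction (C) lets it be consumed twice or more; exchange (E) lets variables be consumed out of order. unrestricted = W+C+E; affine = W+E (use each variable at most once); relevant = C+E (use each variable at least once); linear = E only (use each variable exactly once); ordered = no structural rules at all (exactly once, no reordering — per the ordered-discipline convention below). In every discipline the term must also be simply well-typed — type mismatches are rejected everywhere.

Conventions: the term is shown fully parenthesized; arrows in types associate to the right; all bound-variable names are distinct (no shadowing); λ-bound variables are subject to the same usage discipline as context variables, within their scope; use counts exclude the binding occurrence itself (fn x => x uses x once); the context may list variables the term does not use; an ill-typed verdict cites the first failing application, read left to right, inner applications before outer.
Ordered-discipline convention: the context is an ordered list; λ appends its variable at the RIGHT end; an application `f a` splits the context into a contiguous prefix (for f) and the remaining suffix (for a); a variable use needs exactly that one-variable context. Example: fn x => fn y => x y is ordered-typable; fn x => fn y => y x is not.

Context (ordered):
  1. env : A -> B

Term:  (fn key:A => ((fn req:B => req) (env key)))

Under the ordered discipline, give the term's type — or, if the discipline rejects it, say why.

term : A -> B
variable uses: env ×1, key [bound] ×1, req [bound] ×1
order of uses: req, env, key
typing: well-typed at A -> B
across the five disciplines: ordered ✓ | linear ✓ | affine ✓ | relevant ✓ | unrestricted ✓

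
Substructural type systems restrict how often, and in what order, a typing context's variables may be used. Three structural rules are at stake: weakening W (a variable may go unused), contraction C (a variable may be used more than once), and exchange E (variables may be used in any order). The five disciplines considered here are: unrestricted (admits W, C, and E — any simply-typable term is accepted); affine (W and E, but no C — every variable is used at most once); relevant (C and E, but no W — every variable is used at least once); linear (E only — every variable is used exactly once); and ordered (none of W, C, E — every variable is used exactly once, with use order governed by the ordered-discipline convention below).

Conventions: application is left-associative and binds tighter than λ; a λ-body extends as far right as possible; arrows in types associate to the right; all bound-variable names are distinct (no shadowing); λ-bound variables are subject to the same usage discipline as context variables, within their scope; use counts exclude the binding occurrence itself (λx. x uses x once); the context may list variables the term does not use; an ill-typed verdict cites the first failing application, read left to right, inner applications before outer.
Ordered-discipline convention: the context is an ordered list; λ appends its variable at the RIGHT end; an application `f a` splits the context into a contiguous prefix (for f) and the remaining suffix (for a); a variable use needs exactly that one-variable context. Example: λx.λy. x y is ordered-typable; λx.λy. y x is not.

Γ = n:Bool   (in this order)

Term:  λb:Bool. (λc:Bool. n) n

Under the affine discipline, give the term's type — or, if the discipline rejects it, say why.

not well-typed under affine — needs contraction — n ×2
usage: n: 2; b [bound]: 0; c [bound]: 0
left-to-right use order: n, n
typing: well-typed — term : Bool → Bool
per-discipline verdicts: ordered ✗ · linear ✗ · affine ✗ · relevant ✗ · unrestricted ✓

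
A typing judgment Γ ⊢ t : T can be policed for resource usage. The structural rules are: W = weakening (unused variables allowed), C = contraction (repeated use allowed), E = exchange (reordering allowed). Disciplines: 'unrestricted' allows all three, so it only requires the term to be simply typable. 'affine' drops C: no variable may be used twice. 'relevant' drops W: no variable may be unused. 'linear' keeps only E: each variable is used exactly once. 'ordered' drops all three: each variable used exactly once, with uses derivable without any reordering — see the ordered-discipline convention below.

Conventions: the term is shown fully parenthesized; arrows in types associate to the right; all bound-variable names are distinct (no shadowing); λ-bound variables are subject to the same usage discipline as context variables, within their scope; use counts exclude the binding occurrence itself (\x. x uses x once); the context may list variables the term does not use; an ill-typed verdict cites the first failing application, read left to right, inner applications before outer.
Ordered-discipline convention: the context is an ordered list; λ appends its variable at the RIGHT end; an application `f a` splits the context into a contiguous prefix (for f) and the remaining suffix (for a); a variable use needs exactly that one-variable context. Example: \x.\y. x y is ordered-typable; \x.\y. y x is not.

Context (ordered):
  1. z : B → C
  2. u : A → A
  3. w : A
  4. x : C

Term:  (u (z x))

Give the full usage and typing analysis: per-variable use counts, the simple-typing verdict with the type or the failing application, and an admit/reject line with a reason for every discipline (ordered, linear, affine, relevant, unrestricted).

variable uses: z: 1; u: 1; w: 0; x: 1
left-to-right use order: u, z, x
typing: ill-typed: a function awaiting B gets C
ordered ✗ (a type mismatch blocks all five)
linear ✗ (the type mismatch rejects it)
affine ✗ (not simply typable)
relevant ✗ (fails simple typing)
unrestricted ✗ (a type mismatch blocks all five)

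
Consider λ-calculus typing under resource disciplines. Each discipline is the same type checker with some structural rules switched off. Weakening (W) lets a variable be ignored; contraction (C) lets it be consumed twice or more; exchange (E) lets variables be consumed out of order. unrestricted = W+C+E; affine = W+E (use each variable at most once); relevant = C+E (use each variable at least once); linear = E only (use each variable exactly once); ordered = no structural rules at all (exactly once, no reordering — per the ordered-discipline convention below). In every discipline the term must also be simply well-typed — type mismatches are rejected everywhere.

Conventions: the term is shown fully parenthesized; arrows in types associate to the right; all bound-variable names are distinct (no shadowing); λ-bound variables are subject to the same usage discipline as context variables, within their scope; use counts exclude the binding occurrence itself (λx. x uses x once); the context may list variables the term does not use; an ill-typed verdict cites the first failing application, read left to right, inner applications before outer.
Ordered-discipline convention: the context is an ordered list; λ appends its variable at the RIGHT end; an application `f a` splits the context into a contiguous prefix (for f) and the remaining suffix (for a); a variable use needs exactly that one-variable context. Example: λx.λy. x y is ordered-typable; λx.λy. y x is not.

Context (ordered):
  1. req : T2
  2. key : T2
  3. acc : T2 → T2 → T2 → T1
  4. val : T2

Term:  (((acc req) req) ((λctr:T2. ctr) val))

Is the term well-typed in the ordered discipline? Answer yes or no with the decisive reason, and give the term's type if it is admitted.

no — needs contraction — req ×2; key left unused
counts: req: 2×, key: 0×, acc: 1×, val: 1×, ctr (bound): 1×
use order (left to right): acc, req, req, ctr, val
typing: the term checks, with type T1
per-discipline verdicts: ordered ✗; linear ✗; affine ✗; relevant ✗; unrestricted ✓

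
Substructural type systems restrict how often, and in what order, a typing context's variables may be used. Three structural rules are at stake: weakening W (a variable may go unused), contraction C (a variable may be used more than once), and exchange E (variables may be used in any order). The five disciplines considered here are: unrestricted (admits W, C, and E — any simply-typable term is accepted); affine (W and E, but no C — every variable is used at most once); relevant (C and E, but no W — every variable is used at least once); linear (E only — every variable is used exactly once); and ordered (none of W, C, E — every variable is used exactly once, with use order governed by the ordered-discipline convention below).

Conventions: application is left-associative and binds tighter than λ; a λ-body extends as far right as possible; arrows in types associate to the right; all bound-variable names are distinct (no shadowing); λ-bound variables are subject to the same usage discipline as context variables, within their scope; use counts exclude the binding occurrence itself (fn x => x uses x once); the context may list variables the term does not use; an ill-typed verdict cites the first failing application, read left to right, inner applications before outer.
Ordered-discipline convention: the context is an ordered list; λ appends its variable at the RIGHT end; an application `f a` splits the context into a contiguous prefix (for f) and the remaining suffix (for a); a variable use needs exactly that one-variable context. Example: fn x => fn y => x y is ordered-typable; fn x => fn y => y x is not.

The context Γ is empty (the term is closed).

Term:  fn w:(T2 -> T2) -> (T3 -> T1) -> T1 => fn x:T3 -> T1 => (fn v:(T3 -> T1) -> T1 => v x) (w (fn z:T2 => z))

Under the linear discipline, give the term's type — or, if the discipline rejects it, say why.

term : ((T2 -> T2) -> (T3 -> T1) -> T1) -> (T3 -> T1) -> T1
variable uses: w (λ-bound)=1, x (λ-bound)=1, v (λ-bound)=1, z (λ-bound)=1
order of uses: v, x, w, z
typing: the term checks, with type ((T2 -> T2) -> (T3 -> T1) -> T1) -> (T3 -> T1) -> T1
all disciplines: ordered ✗; linear ✓; affine ✓; relevant ✓; unrestricted ✓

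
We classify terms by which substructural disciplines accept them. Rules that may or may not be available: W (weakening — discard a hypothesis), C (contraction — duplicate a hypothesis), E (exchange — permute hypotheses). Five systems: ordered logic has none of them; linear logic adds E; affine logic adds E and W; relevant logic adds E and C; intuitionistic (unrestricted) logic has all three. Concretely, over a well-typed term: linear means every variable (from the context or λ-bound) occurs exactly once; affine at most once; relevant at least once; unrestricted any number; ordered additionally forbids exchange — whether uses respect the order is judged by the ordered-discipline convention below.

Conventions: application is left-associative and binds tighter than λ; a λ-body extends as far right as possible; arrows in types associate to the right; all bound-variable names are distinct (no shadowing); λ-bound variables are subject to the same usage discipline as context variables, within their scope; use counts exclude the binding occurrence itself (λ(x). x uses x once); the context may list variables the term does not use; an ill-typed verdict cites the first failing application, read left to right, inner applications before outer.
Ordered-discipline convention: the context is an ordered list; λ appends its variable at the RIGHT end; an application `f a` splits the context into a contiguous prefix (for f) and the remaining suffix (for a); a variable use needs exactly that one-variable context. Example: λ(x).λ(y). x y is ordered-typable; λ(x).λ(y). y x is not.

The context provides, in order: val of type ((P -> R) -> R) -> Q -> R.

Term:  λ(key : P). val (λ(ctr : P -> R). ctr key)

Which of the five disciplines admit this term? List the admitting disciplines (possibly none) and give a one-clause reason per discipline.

admitted in: linear, affine, relevant, unrestricted
usage: val ×1, key [bound] ×1, ctr [bound] ×1
order of uses: val, ctr, key
typing: the term checks, with type P -> Q -> R
ordered: ✗, no ordered split (uses run val, ctr, key)
linear: ✓, single use per variable (val, key, ctr)
affine: ✓, no duplicate uses among val, key, ctr
relevant: ✓, val, key, ctr: all used, weakening unneeded
unrestricted: ✓, type-checks (P -> Q -> R) and nothing is barred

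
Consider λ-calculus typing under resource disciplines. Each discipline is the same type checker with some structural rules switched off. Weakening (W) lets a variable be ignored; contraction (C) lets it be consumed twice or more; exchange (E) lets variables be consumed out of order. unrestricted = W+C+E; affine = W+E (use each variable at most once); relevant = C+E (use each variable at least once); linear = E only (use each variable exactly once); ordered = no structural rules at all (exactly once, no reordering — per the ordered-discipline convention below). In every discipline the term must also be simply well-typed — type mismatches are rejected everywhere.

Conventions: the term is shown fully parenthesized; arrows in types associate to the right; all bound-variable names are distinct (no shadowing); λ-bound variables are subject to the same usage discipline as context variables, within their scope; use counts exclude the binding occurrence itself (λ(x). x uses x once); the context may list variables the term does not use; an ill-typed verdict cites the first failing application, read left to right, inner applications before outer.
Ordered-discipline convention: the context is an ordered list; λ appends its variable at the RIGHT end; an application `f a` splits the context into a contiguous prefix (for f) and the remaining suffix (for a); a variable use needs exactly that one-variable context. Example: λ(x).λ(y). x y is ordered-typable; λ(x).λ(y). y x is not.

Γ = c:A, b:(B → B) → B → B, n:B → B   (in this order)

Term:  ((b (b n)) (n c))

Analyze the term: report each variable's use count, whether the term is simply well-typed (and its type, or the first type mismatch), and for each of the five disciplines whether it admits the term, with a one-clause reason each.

use counts: c ×1; b ×2; n ×2
left-to-right use order: b, b, n, n, c
typing: ill-typed: an argument A mismatches the expected B
ordered ✗ (a type mismatch blocks all five)
linear ✗ (the type mismatch rejects it)
affine ✗ (not simply typable)
relevant ✗ (fails simple typing)
unrestricted ✗ (a type mismatch blocks all five)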